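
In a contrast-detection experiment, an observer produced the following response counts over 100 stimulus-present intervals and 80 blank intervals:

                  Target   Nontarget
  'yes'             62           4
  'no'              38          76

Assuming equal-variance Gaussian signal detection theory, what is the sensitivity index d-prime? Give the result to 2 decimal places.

H = 62/100 = 0.6200
FA = 4/80 = 0.0500
z(H) = z(0.6200) = 0.3055
z(FA) = z(0.0500) = -1.6449
d' = z(H) − z(FA) = 0.3055 − (-1.6449) = 1.9504

d-prime = 1.95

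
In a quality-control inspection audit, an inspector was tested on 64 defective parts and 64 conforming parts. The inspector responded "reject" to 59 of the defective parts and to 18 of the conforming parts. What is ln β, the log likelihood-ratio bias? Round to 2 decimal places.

H = 59/64 = 0.9219
FA = 18/64 = 0.2812
z(H) = z(0.9219) = 1.418
z(FA) = z(0.2812) = -0.579
ln β = −½·[z(H)² − z(FA)²] = −0.5 × (2.011 − 0.335) = -0.838

ln β = -0.84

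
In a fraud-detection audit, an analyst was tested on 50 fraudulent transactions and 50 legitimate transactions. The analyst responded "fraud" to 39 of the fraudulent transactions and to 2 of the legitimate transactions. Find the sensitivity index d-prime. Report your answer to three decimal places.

d-prime = 2.523

H = 39/50 = 0.7800
FA = 2/50 = 0.0400
z(H) = 0.7722
z(FA) = -1.7507
d' = z(H) − z(FA) = 0.7722 − (-1.7507) = 2.5229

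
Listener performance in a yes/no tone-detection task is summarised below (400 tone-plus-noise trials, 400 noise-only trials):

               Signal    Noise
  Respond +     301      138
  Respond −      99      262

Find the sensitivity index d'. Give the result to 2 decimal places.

d' = 1.08

H = 301/400 = 0.7525
FA = 138/400 = 0.3450
Φ⁻¹(0.7525) = 0.682, Φ⁻¹(0.3450) = -0.399
d' = z(H) − z(FA) = 0.682 − (-0.399) = 1.081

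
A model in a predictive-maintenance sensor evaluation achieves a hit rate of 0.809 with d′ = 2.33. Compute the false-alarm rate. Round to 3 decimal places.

false-alarm rate = 0.073

z(hit rate) = z(0.809) = 0.8742
z(FA) = z(H) − d' = 0.8742 − 2.33 = -1.4558
false-alarm rate = Φ(-1.4558) = 0.0727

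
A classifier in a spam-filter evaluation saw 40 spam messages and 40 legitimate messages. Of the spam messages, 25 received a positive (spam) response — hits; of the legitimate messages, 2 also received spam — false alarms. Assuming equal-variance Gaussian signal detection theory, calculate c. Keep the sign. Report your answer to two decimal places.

c = 0.66

H = 25/40 = 0.6250
FA = 2/40 = 0.0500
z(H) = z(0.6250) = 0.3186
z(FA) = z(0.0500) = -1.6449
c = −½·[z(H) + z(FA)] = −0.5 × (0.3186 + (-1.6449)) = 0.66315
c > 0: the classifier has a conservative response bias.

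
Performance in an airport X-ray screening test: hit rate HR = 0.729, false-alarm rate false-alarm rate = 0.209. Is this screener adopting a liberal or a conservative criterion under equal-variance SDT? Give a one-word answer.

z(H) = 0.610, z(FA) = -0.810
c = −½·(z(H) + z(FA)) = 0.100
c > 0 → conservative criterion (biased toward responding “no”).

conservative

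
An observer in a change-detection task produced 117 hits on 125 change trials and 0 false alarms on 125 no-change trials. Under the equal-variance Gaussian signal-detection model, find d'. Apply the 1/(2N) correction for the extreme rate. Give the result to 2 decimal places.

The false-alarm rate is 0/125 = 0, so apply the 1/(2N) correction: FA → 1/(2·125) = 0.00400.
z(H) = z(0.93600) = 1.522
z(FA) = z(0.00400) = -2.652
d' = 1.522 − (-2.652) = 4.174

d' = 4.17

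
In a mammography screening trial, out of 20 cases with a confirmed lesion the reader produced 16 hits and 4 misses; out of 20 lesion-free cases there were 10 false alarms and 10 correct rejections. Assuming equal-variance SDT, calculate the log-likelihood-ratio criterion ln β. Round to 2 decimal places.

H = 16/20 = 0.8000
FA = 10/20 = 0.5000
z(H) = 0.842
z(FA) = 0.000
ln β = −½·[z(H)² − z(FA)²] = −0.5 × (0.709 − 0.000) = -0.3545

ln β = -0.35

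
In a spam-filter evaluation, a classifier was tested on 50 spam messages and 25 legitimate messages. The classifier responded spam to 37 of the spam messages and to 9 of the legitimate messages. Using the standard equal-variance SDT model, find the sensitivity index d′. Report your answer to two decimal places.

H = 37/50 = 0.7400
FA = 9/25 = 0.3600
z(H) = z(0.7400) = 0.643
z(FA) = z(0.3600) = -0.358
d' = z(H) − z(FA) = 0.643 − (-0.358) = 1.001

d′ = 1.00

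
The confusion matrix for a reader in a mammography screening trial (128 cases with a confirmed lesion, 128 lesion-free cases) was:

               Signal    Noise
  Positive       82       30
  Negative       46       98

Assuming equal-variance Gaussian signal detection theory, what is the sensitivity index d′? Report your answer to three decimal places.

H = 82/128 = 0.6406
FA = 30/128 = 0.2344
Φ⁻¹(H) = Φ⁻¹(0.6406) = 0.3601
Φ⁻¹(FA) = Φ⁻¹(0.2344) = -0.7244
d' = z(H) − z(FA) = 0.3601 − (-0.7244) = 1.0845

d′ = 1.085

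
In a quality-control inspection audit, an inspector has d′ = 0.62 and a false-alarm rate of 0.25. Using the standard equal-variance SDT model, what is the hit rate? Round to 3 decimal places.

z(false-alarm rate) = z(0.25) = -0.6745
z(H) = z(FA) + d' = -0.6745 + 0.62 = -0.0545
hit rate = Φ(-0.0545) = 0.4783

hit rate = 0.478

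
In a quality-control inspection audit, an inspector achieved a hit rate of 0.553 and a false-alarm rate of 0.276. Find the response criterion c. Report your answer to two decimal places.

c = 0.23

z(0.553) = 0.133, z(0.276) = -0.595
c = −½·[z(H) + z(FA)] = −0.5 × (0.133 + (-0.595)) = 0.231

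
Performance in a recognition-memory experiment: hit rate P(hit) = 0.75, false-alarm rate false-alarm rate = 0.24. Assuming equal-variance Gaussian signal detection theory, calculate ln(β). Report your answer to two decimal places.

z(H) = z(0.75) = 0.674
z(FA) = z(0.24) = -0.706
ln β = −½·[z(H)² − z(FA)²] = −0.5 × (0.454 − 0.498) = 0.022

ln β = 0.02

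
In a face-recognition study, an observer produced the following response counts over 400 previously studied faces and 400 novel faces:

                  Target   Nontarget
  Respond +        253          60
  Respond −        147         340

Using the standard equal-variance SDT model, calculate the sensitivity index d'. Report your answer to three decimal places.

d' = 1.375

H = 253/400 = 0.6325
FA = 60/400 = 0.1500
z(H) = z(0.6325) = 0.3385
z(FA) = z(0.1500) = -1.0364
d' = z(H) − z(FA) = 0.3385 − (-1.0364) = 1.3749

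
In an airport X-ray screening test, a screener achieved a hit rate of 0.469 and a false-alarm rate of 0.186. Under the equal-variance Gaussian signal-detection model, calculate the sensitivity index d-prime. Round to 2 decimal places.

d-prime = 0.81

z(H) = z(0.469) = -0.0778
z(FA) = z(0.186) = -0.8927
d' = z(H) − z(FA) = -0.0778 − (-0.8927) = 0.8149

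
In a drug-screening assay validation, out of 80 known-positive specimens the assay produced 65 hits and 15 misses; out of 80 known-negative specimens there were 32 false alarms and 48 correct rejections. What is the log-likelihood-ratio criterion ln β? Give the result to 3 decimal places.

ln β = -0.361

H = 65/80 = 0.8125
FA = 32/80 = 0.4000
Φ⁻¹(H) = Φ⁻¹(0.8125) = 0.8871
Φ⁻¹(FA) = Φ⁻¹(0.4000) = -0.2533
ln β = −½·[z(H)² − z(FA)²] = −0.5 × (0.7869 − 0.0642) = -0.36135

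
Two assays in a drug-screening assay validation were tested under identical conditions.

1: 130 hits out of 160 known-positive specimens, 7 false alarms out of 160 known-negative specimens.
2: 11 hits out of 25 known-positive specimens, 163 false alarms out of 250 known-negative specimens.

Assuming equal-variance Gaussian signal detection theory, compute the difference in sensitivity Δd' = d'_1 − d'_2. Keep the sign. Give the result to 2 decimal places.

1: z(0.8125) = 0.887, z(0.0437) = -1.709, d' = 2.596
2: z(0.4400) = -0.151, z(0.6520) = 0.391, d' = -0.542
Δd' = d'_1 − d'_2 = 2.596 − (-0.542) = 3.138
1 has the higher sensitivity.

Δd' = 3.14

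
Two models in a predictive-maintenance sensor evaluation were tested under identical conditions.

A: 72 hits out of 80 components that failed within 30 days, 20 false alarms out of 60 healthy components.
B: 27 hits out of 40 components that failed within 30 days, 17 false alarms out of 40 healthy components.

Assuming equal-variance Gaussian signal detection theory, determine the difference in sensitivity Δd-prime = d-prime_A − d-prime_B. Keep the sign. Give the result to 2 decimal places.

A: z(0.9000) = 1.282, z(0.3333) = -0.431, d' = 1.713
B: z(0.6750) = 0.454, z(0.4250) = -0.189, d' = 0.643
Δd' = d'_A − d'_B = 1.713 − 0.643 = 1.070
A has the higher sensitivity.

Δd-prime = 1.07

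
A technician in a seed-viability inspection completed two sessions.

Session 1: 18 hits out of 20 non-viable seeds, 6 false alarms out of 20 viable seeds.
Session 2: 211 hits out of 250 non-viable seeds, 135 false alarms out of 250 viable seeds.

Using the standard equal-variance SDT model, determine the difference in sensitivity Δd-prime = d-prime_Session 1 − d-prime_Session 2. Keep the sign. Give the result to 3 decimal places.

Session 1: z(0.9000) = 1.2816, z(0.3000) = -0.5244, d' = 1.8060
Session 2: z(0.8440) = 1.0110, z(0.5400) = 0.1004, d' = 0.9106
Δd' = d'_Session 1 − d'_Session 2 = 1.8060 − 0.9106 = 0.8954
Session 1 has the higher sensitivity.

Δd-prime = 0.895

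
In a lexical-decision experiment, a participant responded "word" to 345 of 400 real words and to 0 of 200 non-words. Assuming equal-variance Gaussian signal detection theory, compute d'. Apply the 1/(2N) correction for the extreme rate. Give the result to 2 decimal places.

d' = 3.90

The false-alarm rate is 0/200 = 0, so apply the 1/(2N) correction: FA → 1/(2·200) = 0.00250.
z(H) = z(0.86250) = 1.092
z(FA) = z(0.00250) = -2.807
d' = 1.092 − (-2.807) = 3.899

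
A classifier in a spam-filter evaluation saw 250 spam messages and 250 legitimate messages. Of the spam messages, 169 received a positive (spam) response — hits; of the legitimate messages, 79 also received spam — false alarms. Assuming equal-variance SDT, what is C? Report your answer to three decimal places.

H = 169/250 = 0.6760
FA = 79/250 = 0.3160
z(H) = z(0.6760) = 0.4565
z(FA) = z(0.3160) = -0.4789
c = −½·[z(H) + z(FA)] = −0.5 × (0.4565 + (-0.4789)) = 0.0112
c > 0: the classifier has a conservative response bias.

C = 0.011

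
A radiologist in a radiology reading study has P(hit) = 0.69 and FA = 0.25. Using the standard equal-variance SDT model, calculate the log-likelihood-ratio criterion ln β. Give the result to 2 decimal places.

Φ⁻¹(0.69) = 0.496, Φ⁻¹(0.25) = -0.674
ln β = −½·[z(H)² − z(FA)²] = −0.5 × (0.246 − 0.454) = 0.104

ln β = 0.10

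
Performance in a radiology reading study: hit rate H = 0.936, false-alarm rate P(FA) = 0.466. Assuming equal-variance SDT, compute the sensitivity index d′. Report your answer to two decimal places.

d′ = 1.61

Φ⁻¹(H) = 1.5220
Φ⁻¹(FA) = -0.0853
d' = z(H) − z(FA) = 1.5220 − (-0.0853) = 1.6073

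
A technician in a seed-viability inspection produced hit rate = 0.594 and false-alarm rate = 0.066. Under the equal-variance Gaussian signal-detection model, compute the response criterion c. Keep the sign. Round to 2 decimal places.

c = 0.63

Φ⁻¹(H) = 0.238
Φ⁻¹(FA) = -1.506
c = −½·[z(H) + z(FA)] = −0.5 × (0.238 + (-1.506)) = 0.634
c > 0: the technician has a conservative response bias.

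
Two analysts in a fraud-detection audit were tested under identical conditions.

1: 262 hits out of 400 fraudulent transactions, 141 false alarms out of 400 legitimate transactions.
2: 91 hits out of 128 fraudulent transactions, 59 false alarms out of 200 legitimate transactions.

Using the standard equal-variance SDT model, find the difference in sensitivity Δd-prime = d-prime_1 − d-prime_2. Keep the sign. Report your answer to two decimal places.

Δd-prime = -0.32

1: z(0.6550) = 0.399, z(0.3525) = -0.379, d' = 0.778
2: z(0.7109) = 0.556, z(0.2950) = -0.539, d' = 1.095
Δd' = d'_1 − d'_2 = 0.778 − 1.095 = -0.317
2 has the higher sensitivity.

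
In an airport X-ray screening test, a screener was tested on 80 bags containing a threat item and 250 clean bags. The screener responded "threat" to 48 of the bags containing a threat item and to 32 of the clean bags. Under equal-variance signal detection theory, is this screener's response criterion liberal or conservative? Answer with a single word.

z(H) = 0.253, z(FA) = -1.136
c = −½·(z(H) + z(FA)) = 0.4415
c > 0 → conservative criterion (biased toward responding “no”).

conservative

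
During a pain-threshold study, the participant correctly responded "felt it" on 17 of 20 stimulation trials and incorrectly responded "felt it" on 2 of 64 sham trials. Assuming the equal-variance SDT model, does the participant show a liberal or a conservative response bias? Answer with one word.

z(H) = 1.036, z(FA) = -1.863
c = −½·(z(H) + z(FA)) = 0.4135
c > 0 → conservative criterion (biased toward responding “no”).

conservative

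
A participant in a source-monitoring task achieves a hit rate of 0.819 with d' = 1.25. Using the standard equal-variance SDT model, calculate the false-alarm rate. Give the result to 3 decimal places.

false-alarm rate = 0.368

z(hit rate) = z(0.819) = 0.9116
z(FA) = z(H) − d' = 0.9116 − 1.25 = -0.3384
false-alarm rate = Φ(-0.3384) = 0.3675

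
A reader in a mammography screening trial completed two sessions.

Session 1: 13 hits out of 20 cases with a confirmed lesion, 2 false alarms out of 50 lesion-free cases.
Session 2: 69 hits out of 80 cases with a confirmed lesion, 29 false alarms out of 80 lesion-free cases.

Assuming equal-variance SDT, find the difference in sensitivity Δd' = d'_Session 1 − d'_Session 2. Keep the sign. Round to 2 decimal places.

Session 1: z(0.6500) = 0.385, z(0.0400) = -1.751, d' = 2.136
Session 2: z(0.8625) = 1.092, z(0.3625) = -0.352, d' = 1.444
Δd' = d'_Session 1 − d'_Session 2 = 2.136 − 1.444 = 0.692
Session 1 has the higher sensitivity.

Δd' = 0.69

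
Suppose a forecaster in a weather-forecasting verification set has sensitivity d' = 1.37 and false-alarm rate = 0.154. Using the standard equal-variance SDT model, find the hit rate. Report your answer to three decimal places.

hit rate = 0.637

z(false-alarm rate) = z(0.154) = -1.0194
z(H) = z(FA) + d' = -1.0194 + 1.37 = 0.3506
hit rate = Φ(0.3506) = 0.6371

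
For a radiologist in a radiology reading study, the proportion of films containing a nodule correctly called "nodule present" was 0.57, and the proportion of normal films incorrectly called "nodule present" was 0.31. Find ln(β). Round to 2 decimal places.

z(H) = 0.176
z(FA) = -0.496
ln β = −½·[z(H)² − z(FA)²] = −0.5 × (0.031 − 0.246) = 0.1075

ln β = 0.11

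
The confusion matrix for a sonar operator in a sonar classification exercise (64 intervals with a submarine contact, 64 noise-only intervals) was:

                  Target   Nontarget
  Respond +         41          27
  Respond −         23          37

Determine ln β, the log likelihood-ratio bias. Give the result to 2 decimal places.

ln β = -0.05

H = 41/64 = 0.6406
FA = 27/64 = 0.4219
z(H) = 0.360
z(FA) = -0.197
ln β = −½·[z(H)² − z(FA)²] = −0.5 × (0.130 − 0.039) = -0.0455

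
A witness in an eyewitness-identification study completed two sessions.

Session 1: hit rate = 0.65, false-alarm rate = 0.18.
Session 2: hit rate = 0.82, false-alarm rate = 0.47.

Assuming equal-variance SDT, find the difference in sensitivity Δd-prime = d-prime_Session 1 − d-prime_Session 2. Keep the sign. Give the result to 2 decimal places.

Session 1: z(0.65) = 0.385, z(0.18) = -0.915, d' = 1.300
Session 2: z(0.82) = 0.915, z(0.47) = -0.075, d' = 0.990
Δd' = d'_Session 1 − d'_Session 2 = 1.300 − 0.990 = 0.310
Session 1 has the higher sensitivity.

Δd-prime = 0.31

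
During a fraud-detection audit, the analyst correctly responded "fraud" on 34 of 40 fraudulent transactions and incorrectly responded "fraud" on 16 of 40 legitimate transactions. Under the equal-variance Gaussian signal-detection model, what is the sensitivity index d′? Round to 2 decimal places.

H = 34/40 = 0.8500
FA = 16/40 = 0.4000
z(H) = 1.0364
z(FA) = -0.2533
d' = z(H) − z(FA) = 1.0364 − (-0.2533) = 1.2897

d′ = 1.29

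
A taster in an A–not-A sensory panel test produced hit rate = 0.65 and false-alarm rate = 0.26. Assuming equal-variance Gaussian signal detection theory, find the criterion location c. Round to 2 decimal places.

z(H) = 0.3853
z(FA) = -0.6433
c = −½·[z(H) + z(FA)] = −0.5 × (0.3853 + (-0.6433)) = 0.1290
c > 0: the taster has a conservative response bias.

c = 0.13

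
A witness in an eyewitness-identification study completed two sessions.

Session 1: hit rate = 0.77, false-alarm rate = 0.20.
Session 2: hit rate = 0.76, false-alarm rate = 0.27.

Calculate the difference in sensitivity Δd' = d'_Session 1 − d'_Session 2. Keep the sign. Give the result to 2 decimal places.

Session 1: z(0.77) = 0.739, z(0.20) = -0.842, d' = 1.581
Session 2: z(0.76) = 0.706, z(0.27) = -0.613, d' = 1.319
Δd' = d'_Session 1 − d'_Session 2 = 1.581 − 1.319 = 0.262
Session 1 has the higher sensitivity.

Δd' = 0.26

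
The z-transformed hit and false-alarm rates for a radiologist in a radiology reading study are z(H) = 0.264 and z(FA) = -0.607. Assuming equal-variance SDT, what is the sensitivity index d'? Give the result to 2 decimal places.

d' = 0.87

d' = z(H) − z(FA) = 0.264 − (-0.607) = 0.871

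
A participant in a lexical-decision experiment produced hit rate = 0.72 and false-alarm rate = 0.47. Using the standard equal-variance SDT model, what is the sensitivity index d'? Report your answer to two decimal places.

z(H) = z(0.72) = 0.583
z(FA) = z(0.47) = -0.075
d' = z(H) − z(FA) = 0.583 − (-0.075) = 0.658

d' = 0.66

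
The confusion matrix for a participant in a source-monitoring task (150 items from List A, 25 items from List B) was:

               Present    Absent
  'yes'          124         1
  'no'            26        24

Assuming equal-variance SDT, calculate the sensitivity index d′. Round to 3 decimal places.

H = 124/150 = 0.8267
FA = 1/25 = 0.0400
z(0.8267) = 0.9412, z(0.0400) = -1.7507
d' = z(H) − z(FA) = 0.9412 − (-1.7507) = 2.6919

d′ = 2.692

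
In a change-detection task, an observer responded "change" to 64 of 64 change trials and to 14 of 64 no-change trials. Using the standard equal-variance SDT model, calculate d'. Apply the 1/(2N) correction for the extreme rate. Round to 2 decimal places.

The hit rate is 64/64 = 1, so apply the 1/(2N) correction: H → 1 − 1/(2·64) = 0.99219.
z(H) = z(0.99219) = 2.418
z(FA) = z(0.21875) = -0.776
d' = 2.418 − (-0.776) = 3.194

d' = 3.19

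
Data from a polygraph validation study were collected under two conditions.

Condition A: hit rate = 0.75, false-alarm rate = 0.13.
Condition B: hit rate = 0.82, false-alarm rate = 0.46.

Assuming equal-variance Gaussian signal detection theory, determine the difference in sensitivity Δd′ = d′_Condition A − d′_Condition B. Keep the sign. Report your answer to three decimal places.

Δd′ = 0.785

Condition A: z(0.75) = 0.6745, z(0.13) = -1.1264, d' = 1.8009
Condition B: z(0.82) = 0.9154, z(0.46) = -0.1004, d' = 1.0158
Δd' = d'_Condition A − d'_Condition B = 1.8009 − 1.0158 = 0.7851
Condition A has the higher sensitivity.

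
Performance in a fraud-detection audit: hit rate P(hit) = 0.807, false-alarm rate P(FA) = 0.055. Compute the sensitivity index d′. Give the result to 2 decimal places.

d′ = 2.47

z(H) = 0.867
z(FA) = -1.598
d' = z(H) − z(FA) = 0.867 − (-1.598) = 2.465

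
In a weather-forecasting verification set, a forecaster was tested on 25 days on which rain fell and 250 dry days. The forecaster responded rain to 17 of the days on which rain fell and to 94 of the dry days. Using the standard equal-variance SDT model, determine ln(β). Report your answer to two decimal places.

ln β = -0.06

H = 17/25 = 0.6800
FA = 94/250 = 0.3760
z(0.6800) = 0.468, z(0.3760) = -0.316
ln β = −½·[z(H)² − z(FA)²] = −0.5 × (0.219 − 0.100) = -0.0595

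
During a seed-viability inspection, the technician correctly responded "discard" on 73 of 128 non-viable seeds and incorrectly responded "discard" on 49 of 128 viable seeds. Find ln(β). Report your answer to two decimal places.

H = 73/128 = 0.5703
FA = 49/128 = 0.3828
Φ⁻¹(H) = Φ⁻¹(0.5703) = 0.177
Φ⁻¹(FA) = Φ⁻¹(0.3828) = -0.298
ln β = −½·[z(H)² − z(FA)²] = −0.5 × (0.031 − 0.089) = 0.029

ln β = 0.03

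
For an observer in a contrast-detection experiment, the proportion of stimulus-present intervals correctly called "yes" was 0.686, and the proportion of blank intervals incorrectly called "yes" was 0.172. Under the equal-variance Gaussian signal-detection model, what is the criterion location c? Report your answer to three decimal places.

z(0.686) = 0.4845, z(0.172) = -0.9463
c = −½·[z(H) + z(FA)] = −0.5 × (0.4845 + (-0.9463)) = 0.2309
c > 0: the observer has a conservative response bias.

c = 0.231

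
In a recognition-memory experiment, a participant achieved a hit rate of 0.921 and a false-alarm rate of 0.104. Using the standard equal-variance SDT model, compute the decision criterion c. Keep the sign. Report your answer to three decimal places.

c = -0.076

z(0.921) = 1.4118, z(0.104) = -1.2591
c = −½·[z(H) + z(FA)] = −0.5 × (1.4118 + (-1.2591)) = -0.07635
c < 0: the participant has a liberal response bias.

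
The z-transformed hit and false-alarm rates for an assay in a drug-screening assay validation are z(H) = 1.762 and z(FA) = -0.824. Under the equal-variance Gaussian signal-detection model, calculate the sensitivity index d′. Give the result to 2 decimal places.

d' = z(H) − z(FA) = 1.762 − (-0.824) = 2.586

d′ = 2.59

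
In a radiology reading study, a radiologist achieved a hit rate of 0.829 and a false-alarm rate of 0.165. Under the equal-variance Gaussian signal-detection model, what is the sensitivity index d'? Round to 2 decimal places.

z(H) = z(0.829) = 0.9502
z(FA) = z(0.165) = -0.9741
d' = z(H) − z(FA) = 0.9502 − (-0.9741) = 1.9243

d' = 1.92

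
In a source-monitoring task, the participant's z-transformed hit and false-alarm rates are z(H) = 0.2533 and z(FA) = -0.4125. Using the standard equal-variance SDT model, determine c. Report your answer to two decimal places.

c = −½·[z(H) + z(FA)] = −½·(0.2533 + (-0.4125)) = 0.0796

c = 0.08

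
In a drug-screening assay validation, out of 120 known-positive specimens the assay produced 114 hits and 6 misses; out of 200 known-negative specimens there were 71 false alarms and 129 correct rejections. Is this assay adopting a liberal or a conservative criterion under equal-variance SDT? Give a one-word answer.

liberal

z(H) = 1.645, z(FA) = -0.372
c = −½·(z(H) + z(FA)) = -0.6365
c < 0 → liberal criterion (biased toward responding “yes”).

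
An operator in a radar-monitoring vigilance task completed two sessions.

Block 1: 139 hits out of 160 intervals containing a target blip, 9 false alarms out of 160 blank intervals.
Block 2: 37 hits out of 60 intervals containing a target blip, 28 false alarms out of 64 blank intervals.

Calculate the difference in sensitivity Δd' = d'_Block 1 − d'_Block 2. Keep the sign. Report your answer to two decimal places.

Block 1: z(0.8688) = 1.121, z(0.0563) = -1.587, d' = 2.708
Block 2: z(0.6167) = 0.297, z(0.4375) = -0.157, d' = 0.454
Δd' = d'_Block 1 − d'_Block 2 = 2.708 − 0.454 = 2.254
Block 1 has the higher sensitivity.

Δd' = 2.25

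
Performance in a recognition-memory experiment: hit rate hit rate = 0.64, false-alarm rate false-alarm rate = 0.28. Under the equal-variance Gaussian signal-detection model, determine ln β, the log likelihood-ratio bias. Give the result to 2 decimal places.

ln β = 0.11

z(H) = 0.358
z(FA) = -0.583
ln β = −½·[z(H)² − z(FA)²] = −0.5 × (0.128 − 0.340) = 0.106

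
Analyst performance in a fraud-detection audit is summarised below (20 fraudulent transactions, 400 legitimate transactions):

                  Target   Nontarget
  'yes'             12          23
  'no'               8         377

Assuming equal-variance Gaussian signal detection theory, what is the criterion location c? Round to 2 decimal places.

c = 0.66

H = 12/20 = 0.6000
FA = 23/400 = 0.0575
z(H) = z(0.6000) = 0.253
z(FA) = z(0.0575) = -1.576
c = −½·[z(H) + z(FA)] = −0.5 × (0.253 + (-1.576)) = 0.6615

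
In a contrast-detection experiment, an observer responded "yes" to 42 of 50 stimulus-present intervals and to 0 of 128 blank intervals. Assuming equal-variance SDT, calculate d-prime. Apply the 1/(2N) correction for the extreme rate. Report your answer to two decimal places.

The false-alarm rate is 0/128 = 0, so apply the 1/(2N) correction: FA → 1/(2·128) = 0.00391.
z(H) = z(0.84000) = 0.994
z(FA) = z(0.00391) = -2.660
d' = 0.994 − (-2.660) = 3.654

d-prime = 3.65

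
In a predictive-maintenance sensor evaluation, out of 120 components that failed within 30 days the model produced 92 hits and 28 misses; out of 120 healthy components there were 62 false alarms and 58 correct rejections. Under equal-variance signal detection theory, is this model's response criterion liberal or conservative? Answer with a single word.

z(H) = 0.728, z(FA) = 0.042
c = −½·(z(H) + z(FA)) = -0.385
c < 0 → liberal criterion (biased toward responding “yes”).

liberal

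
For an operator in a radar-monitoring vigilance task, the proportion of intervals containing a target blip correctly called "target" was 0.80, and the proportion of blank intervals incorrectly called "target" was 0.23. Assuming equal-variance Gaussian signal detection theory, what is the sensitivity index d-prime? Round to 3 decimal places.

d-prime = 1.580

z(H) = z(0.80) = 0.8416
z(FA) = z(0.23) = -0.7388
d' = z(H) − z(FA) = 0.8416 − (-0.7388) = 1.5804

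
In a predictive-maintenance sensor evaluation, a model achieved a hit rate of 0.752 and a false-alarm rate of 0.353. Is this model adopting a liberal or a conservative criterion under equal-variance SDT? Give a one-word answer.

z(H) = 0.681, z(FA) = -0.377
c = −½·(z(H) + z(FA)) = -0.152
c < 0 → liberal criterion (biased toward responding “yes”).

liberal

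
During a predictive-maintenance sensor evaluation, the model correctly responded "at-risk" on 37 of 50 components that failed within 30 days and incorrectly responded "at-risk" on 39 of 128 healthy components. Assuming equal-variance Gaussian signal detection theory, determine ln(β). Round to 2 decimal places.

ln β = -0.08

H = 37/50 = 0.7400
FA = 39/128 = 0.3047
Φ⁻¹(0.7400) = 0.643, Φ⁻¹(0.3047) = -0.511
ln β = −½·[z(H)² − z(FA)²] = −0.5 × (0.413 − 0.261) = -0.076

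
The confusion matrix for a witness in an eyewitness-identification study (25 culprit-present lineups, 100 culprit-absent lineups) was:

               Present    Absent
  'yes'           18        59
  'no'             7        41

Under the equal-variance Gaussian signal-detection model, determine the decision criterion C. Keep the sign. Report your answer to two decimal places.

H = 18/25 = 0.7200
FA = 59/100 = 0.5900
z(H) = 0.5828
z(FA) = 0.2275
c = −½·[z(H) + z(FA)] = −0.5 × (0.5828 + 0.2275) = -0.40515
c < 0: the witness has a liberal response bias.

C = -0.41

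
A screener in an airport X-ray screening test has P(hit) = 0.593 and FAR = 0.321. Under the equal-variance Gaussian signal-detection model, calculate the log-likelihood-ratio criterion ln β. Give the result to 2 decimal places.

Φ⁻¹(H) = Φ⁻¹(0.593) = 0.235
Φ⁻¹(FA) = Φ⁻¹(0.321) = -0.465
ln β = −½·[z(H)² − z(FA)²] = −0.5 × (0.055 − 0.216) = 0.0805

ln β = 0.08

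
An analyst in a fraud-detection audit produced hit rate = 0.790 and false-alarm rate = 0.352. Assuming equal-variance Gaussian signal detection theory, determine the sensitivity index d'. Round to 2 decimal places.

d' = 1.19

Φ⁻¹(H) = 0.806
Φ⁻¹(FA) = -0.380
d' = z(H) − z(FA) = 0.806 − (-0.380) = 1.186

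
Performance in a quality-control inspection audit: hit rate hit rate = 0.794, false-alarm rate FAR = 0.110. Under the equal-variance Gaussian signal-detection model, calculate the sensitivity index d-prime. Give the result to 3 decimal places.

d-prime = 2.047

Φ⁻¹(H) = Φ⁻¹(0.794) = 0.8204
Φ⁻¹(FA) = Φ⁻¹(0.110) = -1.2265
d' = z(H) − z(FA) = 0.8204 − (-1.2265) = 2.0469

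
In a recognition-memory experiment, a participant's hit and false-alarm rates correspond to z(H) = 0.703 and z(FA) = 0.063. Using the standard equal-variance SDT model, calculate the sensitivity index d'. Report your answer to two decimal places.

d' = z(H) − z(FA) = 0.703 − 0.063 = 0.640

d' = 0.64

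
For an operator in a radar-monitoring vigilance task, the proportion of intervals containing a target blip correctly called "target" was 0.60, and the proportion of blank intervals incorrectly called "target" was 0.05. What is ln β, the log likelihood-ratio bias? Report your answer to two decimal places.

Φ⁻¹(H) = 0.253
Φ⁻¹(FA) = -1.645
ln β = −½·[z(H)² − z(FA)²] = −0.5 × (0.064 − 2.706) = 1.321

ln β = 1.32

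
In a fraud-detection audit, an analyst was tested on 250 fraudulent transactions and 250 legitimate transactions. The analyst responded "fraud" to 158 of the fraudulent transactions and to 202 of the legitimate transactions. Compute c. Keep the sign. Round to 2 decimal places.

H = 158/250 = 0.6320
FA = 202/250 = 0.8080
z(H) = z(0.6320) = 0.3372
z(FA) = z(0.8080) = 0.8705
c = −½·[z(H) + z(FA)] = −0.5 × (0.3372 + 0.8705) = -0.60385
c < 0: the analyst has a liberal response bias.

c = -0.60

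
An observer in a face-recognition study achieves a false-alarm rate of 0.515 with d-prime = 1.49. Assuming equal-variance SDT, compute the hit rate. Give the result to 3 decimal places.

hit rate = 0.937

z(false-alarm rate) = z(0.515) = 0.0376
z(H) = z(FA) + d' = 0.0376 + 1.49 = 1.5276
hit rate = Φ(1.5276) = 0.9367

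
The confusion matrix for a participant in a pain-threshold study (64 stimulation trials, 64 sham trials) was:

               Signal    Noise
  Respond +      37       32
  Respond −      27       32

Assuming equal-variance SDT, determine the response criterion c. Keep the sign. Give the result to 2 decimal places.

H = 37/64 = 0.5781
FA = 32/64 = 0.5000
Φ⁻¹(0.5781) = 0.197, Φ⁻¹(0.5000) = 0.000
c = −½·[z(H) + z(FA)] = −0.5 × (0.197 + 0.000) = -0.0985
c < 0: the participant has a liberal response bias.

c = -0.10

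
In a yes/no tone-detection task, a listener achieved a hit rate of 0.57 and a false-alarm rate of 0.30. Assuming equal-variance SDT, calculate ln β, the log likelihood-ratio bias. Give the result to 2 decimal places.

z(H) = 0.176
z(FA) = -0.524
ln β = −½·[z(H)² − z(FA)²] = −0.5 × (0.031 − 0.275) = 0.122

ln β = 0.12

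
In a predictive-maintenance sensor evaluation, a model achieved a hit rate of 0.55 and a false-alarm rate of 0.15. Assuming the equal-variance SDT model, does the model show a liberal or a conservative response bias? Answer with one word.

conservative

z(H) = 0.126, z(FA) = -1.036
c = −½·(z(H) + z(FA)) = 0.455
c > 0 → conservative criterion (biased toward responding “no”).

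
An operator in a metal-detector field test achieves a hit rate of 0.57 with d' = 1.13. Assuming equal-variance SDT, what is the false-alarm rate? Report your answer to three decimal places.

z(hit rate) = z(0.57) = 0.1764
z(FA) = z(H) − d' = 0.1764 − 1.13 = -0.9536
false-alarm rate = Φ(-0.9536) = 0.1701

false-alarm rate = 0.170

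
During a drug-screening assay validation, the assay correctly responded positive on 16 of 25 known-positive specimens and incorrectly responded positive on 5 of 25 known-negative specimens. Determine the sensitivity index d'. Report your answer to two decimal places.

d' = 1.20

H = 16/25 = 0.6400
FA = 5/25 = 0.2000
z(H) = 0.3585
z(FA) = -0.8416
d' = z(H) − z(FA) = 0.3585 − (-0.8416) = 1.2001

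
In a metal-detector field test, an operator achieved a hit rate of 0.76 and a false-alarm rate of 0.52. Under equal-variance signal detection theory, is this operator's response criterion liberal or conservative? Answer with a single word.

z(H) = 0.706, z(FA) = 0.050
c = −½·(z(H) + z(FA)) = -0.378
c < 0 → liberal criterion (biased toward responding “yes”).

liberal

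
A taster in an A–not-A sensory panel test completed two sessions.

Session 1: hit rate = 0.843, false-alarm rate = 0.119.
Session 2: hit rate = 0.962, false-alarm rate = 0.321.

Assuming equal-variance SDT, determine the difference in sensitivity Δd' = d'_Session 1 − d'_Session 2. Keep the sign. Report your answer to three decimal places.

Δd' = -0.052

Session 1: z(0.843) = 1.0069, z(0.119) = -1.1800, d' = 2.1869
Session 2: z(0.962) = 1.7744, z(0.321) = -0.4649, d' = 2.2393
Δd' = d'_Session 1 − d'_Session 2 = 2.1869 − 2.2393 = -0.0524
Session 2 has the higher sensitivity.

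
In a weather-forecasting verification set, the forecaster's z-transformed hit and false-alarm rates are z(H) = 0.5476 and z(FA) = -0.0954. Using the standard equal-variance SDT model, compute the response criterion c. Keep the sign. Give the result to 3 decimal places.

c = -0.226

c = −½·[z(H) + z(FA)] = −½·(0.5476 + (-0.0954)) = -0.2261
c < 0: the forecaster has a liberal response bias.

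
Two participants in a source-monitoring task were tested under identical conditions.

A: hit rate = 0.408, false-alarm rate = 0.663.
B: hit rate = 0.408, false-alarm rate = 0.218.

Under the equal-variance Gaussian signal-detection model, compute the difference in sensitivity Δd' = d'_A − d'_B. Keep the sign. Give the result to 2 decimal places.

Δd' = -1.20

A: z(0.408) = -0.233, z(0.663) = 0.421, d' = -0.654
B: z(0.408) = -0.233, z(0.218) = -0.779, d' = 0.546
Δd' = d'_A − d'_B = -0.654 − 0.546 = -1.200
B has the higher sensitivity.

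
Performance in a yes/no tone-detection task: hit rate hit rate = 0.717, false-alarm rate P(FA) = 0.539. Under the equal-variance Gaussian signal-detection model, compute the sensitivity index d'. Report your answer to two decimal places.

d' = 0.48

z(H) = z(0.717) = 0.5740
z(FA) = z(0.539) = 0.0979
d' = z(H) − z(FA) = 0.5740 − 0.0979 = 0.4761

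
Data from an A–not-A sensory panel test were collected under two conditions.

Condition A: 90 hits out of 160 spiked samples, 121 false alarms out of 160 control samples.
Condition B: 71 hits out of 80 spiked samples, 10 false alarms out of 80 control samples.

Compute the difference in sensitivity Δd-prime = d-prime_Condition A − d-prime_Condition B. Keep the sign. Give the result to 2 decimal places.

Condition A: z(0.5625) = 0.157, z(0.7562) = 0.694, d' = -0.537
Condition B: z(0.8875) = 1.213, z(0.1250) = -1.150, d' = 2.363
Δd' = d'_Condition A − d'_Condition B = -0.537 − 2.363 = -2.900
Condition B has the higher sensitivity.

Δd-prime = -2.90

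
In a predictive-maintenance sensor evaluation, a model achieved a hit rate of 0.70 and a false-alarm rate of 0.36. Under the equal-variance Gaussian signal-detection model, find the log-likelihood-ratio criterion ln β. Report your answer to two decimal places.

ln β = -0.07

z(H) = z(0.70) = 0.524
z(FA) = z(0.36) = -0.358
ln β = −½·[z(H)² − z(FA)²] = −0.5 × (0.275 − 0.128) = -0.0735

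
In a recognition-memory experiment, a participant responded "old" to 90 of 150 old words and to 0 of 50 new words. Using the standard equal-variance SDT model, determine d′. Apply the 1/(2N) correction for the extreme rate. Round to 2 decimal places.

d′ = 2.58

The false-alarm rate is 0/50 = 0, so apply the 1/(2N) correction: FA → 1/(2·50) = 0.01000.
z(H) = z(0.60000) = 0.253
z(FA) = z(0.01000) = -2.326
d' = 0.253 − (-2.326) = 2.579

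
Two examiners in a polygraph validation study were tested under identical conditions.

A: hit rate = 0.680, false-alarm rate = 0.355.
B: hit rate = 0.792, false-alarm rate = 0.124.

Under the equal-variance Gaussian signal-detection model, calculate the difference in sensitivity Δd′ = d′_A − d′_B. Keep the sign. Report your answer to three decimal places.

A: z(0.680) = 0.4677, z(0.355) = -0.3719, d' = 0.8396
B: z(0.792) = 0.8134, z(0.124) = -1.1552, d' = 1.9686
Δd' = d'_A − d'_B = 0.8396 − 1.9686 = -1.1290
B has the higher sensitivity.

Δd′ = -1.129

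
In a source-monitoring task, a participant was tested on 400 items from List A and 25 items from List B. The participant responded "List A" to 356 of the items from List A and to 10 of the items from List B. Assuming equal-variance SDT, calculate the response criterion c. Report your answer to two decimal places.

c = -0.49

H = 356/400 = 0.8900
FA = 10/25 = 0.4000
z(H) = 1.227
z(FA) = -0.253
c = −½·[z(H) + z(FA)] = −0.5 × (1.227 + (-0.253)) = -0.487
c < 0: the participant has a liberal response bias.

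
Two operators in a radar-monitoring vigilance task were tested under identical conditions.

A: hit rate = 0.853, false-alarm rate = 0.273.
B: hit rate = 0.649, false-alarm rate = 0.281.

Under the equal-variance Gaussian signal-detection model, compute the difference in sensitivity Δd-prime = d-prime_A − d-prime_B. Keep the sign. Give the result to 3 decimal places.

Δd-prime = 0.691

A: z(0.853) = 1.0494, z(0.273) = -0.6038, d' = 1.6532
B: z(0.649) = 0.3826, z(0.281) = -0.5799, d' = 0.9625
Δd' = d'_A − d'_B = 1.6532 − 0.9625 = 0.6907
A has the higher sensitivity.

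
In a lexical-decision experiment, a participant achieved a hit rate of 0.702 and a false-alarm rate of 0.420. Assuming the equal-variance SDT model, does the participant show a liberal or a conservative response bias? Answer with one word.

z(H) = 0.530, z(FA) = -0.202
c = −½·(z(H) + z(FA)) = -0.164
c < 0 → liberal criterion (biased toward responding “yes”).

liberal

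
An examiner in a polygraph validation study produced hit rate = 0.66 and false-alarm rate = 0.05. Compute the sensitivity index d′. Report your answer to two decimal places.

d′ = 2.06

z(H) = 0.4125
z(FA) = -1.6449
d' = z(H) − z(FA) = 0.4125 − (-1.6449) = 2.0574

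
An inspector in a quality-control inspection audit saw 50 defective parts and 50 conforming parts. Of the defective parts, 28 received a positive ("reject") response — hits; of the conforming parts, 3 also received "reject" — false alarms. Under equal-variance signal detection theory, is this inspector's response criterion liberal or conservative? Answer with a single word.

z(H) = 0.151, z(FA) = -1.555
c = −½·(z(H) + z(FA)) = 0.702
c > 0 → conservative criterion (biased toward responding “no”).

conservative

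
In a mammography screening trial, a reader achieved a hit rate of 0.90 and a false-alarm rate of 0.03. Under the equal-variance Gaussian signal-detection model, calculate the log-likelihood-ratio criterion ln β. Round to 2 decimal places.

Φ⁻¹(H) = Φ⁻¹(0.90) = 1.282
Φ⁻¹(FA) = Φ⁻¹(0.03) = -1.881
ln β = −½·[z(H)² − z(FA)²] = −0.5 × (1.644 − 3.538) = 0.947

ln β = 0.95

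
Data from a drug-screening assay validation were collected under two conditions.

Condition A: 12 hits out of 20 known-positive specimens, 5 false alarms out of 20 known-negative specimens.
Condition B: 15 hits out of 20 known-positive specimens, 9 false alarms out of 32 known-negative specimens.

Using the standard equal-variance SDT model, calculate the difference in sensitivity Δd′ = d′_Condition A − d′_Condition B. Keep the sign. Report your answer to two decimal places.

Δd′ = -0.33

Condition A: z(0.6000) = 0.253, z(0.2500) = -0.674, d' = 0.927
Condition B: z(0.7500) = 0.674, z(0.2812) = -0.579, d' = 1.253
Δd' = d'_Condition A − d'_Condition B = 0.927 − 1.253 = -0.326
Condition B has the higher sensitivity.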